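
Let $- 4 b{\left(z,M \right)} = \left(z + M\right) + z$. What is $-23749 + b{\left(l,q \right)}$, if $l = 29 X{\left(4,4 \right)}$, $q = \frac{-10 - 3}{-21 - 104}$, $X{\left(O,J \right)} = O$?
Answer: $- \frac{11903513}{500} \approx -23807.0$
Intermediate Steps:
$q = \frac{13}{125}$ ($q = - \frac{13}{-125} = \left(-13\right) \left(- \frac{1}{125}\right) = \frac{13}{125} \approx 0.104$)
$l = 116$ ($l = 29 \cdot 4 = 116$)
$b{\left(z,M \right)} = - \frac{z}{2} - \frac{M}{4}$ ($b{\left(z,M \right)} = - \frac{\left(z + M\right) + z}{4} = - \frac{\left(M + z\right) + z}{4} = - \frac{M + 2 z}{4} = - \frac{z}{2} - \frac{M}{4}$)
$-23749 + b{\left(l,q \right)} = -23749 - \frac{29013}{500} = - \frac{11903513}{500}$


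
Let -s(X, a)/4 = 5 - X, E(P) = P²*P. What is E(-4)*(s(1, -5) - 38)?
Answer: 3456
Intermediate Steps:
E(P) = P³
s(X, a) = -20 + 4*X (s(X, a) = -4*(5 - X) = -20 + 4*X)
E(-4)*(s(1, -5) - 38) = (-4)³*((-20 + 4*1) - 38) = -64*((-20 + 4) - 38) = -64*(-16 - 38) = -64*(-54) = 3456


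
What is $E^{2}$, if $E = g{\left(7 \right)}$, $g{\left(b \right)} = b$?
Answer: $49$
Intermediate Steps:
$E = 7$
$E^{2} = 7^{2} = 49$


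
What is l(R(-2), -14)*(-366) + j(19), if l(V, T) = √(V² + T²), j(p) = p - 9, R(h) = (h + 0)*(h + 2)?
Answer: -5114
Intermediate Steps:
R(h) = h*(2 + h)
j(p) = -9 + p
l(V, T) = √(T² + V²)
l(R(-2), -14)*(-366) + j(19) = √((-14)² + (-2*(2 - 2))²)*(-366) + (-9 + 19) = √(196 + (-2*0)²)*(-366) + 10 = √(196 + 0²)*(-366) + 10 = √(196 + 0)*(-366) + 10 = √196*(-366) + 10 = 14*(-366) + 10 = -5124 + 10 = -5114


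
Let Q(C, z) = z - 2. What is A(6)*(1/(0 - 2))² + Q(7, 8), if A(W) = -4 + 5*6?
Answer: 25/2 ≈ 12.500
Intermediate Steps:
A(W) = 26 (A(W) = -4 + 30 = 26)
Q(C, z) = -2 + z
A(6)*(1/(0 - 2))² + Q(7, 8) = 26*(1/(0 - 2))² + (-2 + 8) = 26*(1/(-2))² + 6 = 26*(-½)² + 6 = 26*(¼) + 6 = 13/2 + 6 = 25/2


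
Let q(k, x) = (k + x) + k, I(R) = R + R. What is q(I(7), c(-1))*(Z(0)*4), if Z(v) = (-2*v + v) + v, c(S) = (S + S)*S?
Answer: 0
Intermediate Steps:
I(R) = 2*R
c(S) = 2*S² (c(S) = (2*S)*S = 2*S²)
Z(v) = 0 (Z(v) = -v + v = 0)
q(k, x) = x + 2*k
q(I(7), c(-1))*(Z(0)*4) = (2*(-1)² + 2*(2*7))*(0*4) = (2*1 + 2*14)*0 = (2 + 28)*0 = 30*0 = 0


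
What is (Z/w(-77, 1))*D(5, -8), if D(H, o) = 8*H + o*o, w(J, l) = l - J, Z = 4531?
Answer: 18124/3 ≈ 6041.3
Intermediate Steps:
D(H, o) = o² + 8*H (D(H, o) = 8*H + o² = o² + 8*H)
(Z/w(-77, 1))*D(5, -8) = (4531/(1 - 1*(-77)))*((-8)² + 8*5) = (4531/(1 + 77))*(64 + 40) = (4531/78)*104 = 18124/3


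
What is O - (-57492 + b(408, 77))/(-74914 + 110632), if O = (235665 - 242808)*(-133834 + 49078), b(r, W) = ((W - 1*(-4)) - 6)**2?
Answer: 7208036575137/11906 ≈ 6.0541e+8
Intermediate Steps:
b(r, W) = (-2 + W)**2 (b(r, W) = ((W + 4) - 6)**2 = ((4 + W) - 6)**2 = (-2 + W)**2)
O = 605412108 (O = -7143*(-84756) = 605412108)
O - (-57492 + b(408, 77))/(-74914 + 110632) = 605412108 - (-57492 + (-2 + 77)**2)/(-74914 + 110632) = 605412108 - (-57492 + 75**2)/35718 = 605412108 - (-57492 + 5625)/35718 = 605412108 - (-51867)/35718 = 605412108 - 1*(-17289/11906) = 605412108 + 17289/11906 = 7208036575137/11906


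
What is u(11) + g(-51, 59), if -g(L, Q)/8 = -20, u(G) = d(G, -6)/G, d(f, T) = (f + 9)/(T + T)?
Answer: 5275/33 ≈ 159.85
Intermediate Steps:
d(f, T) = (9 + f)/(2*T) (d(f, T) = (9 + f)/((2*T)) = (9 + f)*(1/(2*T)) = (9 + f)/(2*T))
u(G) = (-¾ - G/12)/G (u(G) = ((½)*(9 + G)/(-6))/G = ((½)*(-⅙)*(9 + G))/G = (-¾ - G/12)/G)
g(L, Q) = 160 (g(L, Q) = -8*(-20) = 160)
u(11) + g(-51, 59) = (1/12)*(-9 - 1*11)/11 + 160 = (1/12)*(1/11)*(-9 - 11) + 160 = (1/12)*(1/11)*(-20) + 160 = -5/33 + 160 = 5275/33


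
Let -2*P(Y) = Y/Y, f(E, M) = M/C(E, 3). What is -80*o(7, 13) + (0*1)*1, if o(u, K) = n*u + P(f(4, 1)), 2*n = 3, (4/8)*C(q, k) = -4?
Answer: -800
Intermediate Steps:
C(q, k) = -8 (C(q, k) = 2*(-4) = -8)
f(E, M) = -M/8 (f(E, M) = M/(-8) = M*(-⅛) = -M/8)
P(Y) = -½ (P(Y) = -Y/(2*Y) = -½*1 = -½)
n = 3/2 (n = (½)*3 = 3/2 ≈ 1.5000)
o(u, K) = -½ + 3*u/2 (o(u, K) = 3*u/2 - ½ = -½ + 3*u/2)
-80*o(7, 13) + (0*1)*1 = -80*(-½ + (3/2)*7) + (0*1)*1 = -80*(-½ + 21/2) + 0*1 = -80*10 + 0 = -800 + 0 = -800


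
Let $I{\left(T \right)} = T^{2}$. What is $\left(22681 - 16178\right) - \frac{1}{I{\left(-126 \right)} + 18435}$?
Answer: $\frac{223124432}{34311} \approx 6503.0$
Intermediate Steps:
$\left(22681 - 16178\right) - \frac{1}{I{\left(-126 \right)} + 18435} = \left(22681 - 16178\right) - \frac{1}{\left(-126\right)^{2} + 18435} = 6503 - \frac{1}{15876 + 18435} = 6503 - \frac{1}{34311} = \frac{223124432}{34311}$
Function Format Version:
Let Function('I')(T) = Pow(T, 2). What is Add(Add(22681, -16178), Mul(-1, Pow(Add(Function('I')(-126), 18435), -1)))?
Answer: Rational(223124432, 34311) ≈ 6503.0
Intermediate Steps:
Add(Add(22681, -16178), Mul(-1, Pow(Add(Function('I')(-126), 18435), -1))) = Add(Add(22681, -16178), Mul(-1, Pow(Add(Pow(-126, 2), 18435), -1))) = Add(6503, Mul(-1, Pow(Add(15876, 18435), -1))) = Add(6503, Mul(-1, Pow(34311, -1))) = Add(6503, Mul(-1, Rational(1, 34311))) = Add(6503, Rational(-1, 34311)) = Rational(223124432, 34311)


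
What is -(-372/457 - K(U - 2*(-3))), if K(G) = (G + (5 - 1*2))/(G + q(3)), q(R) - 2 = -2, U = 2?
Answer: 8003/3656 ≈ 2.1890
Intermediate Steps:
q(R) = 0 (q(R) = 2 - 2 = 0)
K(G) = (3 + G)/G (K(G) = (G + (5 - 1*2))/(G + 0) = (G + (5 - 2))/G = (G + 3)/G = (3 + G)/G)
-(-372/457 - K(U - 2*(-3))) = -(-372/457 - (3 + (2 - 2*(-3)))/(2 - 2*(-3))) = -(-372*1/457 - (3 + (2 + 6))/(2 + 6)) = -(-372/457 - (3 + 8)/8) = -(-372/457 - 11/8) = -1*(-8003/3656) = 8003/3656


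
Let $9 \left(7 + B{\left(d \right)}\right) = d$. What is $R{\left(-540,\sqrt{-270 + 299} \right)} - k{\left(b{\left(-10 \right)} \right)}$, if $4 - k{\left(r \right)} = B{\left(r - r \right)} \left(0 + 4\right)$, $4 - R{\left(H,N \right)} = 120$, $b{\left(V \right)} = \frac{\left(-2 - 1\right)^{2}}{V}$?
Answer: $-148$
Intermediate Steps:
$B{\left(d \right)} = -7 + \frac{d}{9}$
$b{\left(V \right)} = \frac{9}{V}$ ($b{\left(V \right)} = \frac{\left(-3\right)^{2}}{V} = \frac{9}{V}$)
$R{\left(H,N \right)} = -116$ ($R{\left(H,N \right)} = 4 - 120 = -116$)
$k{\left(r \right)} = 32$ ($k{\left(r \right)} = 4 - \left(-7 + \frac{r - r}{9}\right) \left(0 + 4\right) = 4 - \left(-7 + \frac{1}{9} \cdot 0\right) 4 = 4 - \left(-7 + 0\right) 4 = 4 - \left(-7\right) 4 = 4 - -28 = 4 + 28 = 32$)
$R{\left(-540,\sqrt{-270 + 299} \right)} - k{\left(b{\left(-10 \right)} \right)} = -116 - 32 = -148$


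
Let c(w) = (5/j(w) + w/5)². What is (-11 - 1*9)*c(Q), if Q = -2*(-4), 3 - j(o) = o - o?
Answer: -9604/45 ≈ -213.42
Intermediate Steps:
j(o) = 3 (j(o) = 3 - (o - o) = 3 - 1*0 = 3 + 0 = 3)
Q = 8
c(w) = (5/3 + w/5)²
(-11 - 1*9)*c(Q) = (-11 - 1*9)*((25 + 3*8)²/225) = (-11 - 9)*((25 + 24)²/225) = -4*49²/45 = -4*2401/45 = -20*2401/225 = -9604/45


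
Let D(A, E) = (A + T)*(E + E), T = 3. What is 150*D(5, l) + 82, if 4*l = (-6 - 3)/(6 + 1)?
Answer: -4826/7 ≈ -689.43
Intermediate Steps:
l = -9/28 (l = ((-6 - 3)/(6 + 1))/4 = (-9/7)/4 = (-9*⅐)/4 = (¼)*(-9/7) = -9/28 ≈ -0.32143)
D(A, E) = 2*E*(3 + A) (D(A, E) = (A + 3)*(E + E) = (3 + A)*(2*E) = 2*E*(3 + A))
150*D(5, l) + 82 = 150*(2*(-9/28)*(3 + 5)) + 82 = 150*(2*(-9/28)*8) + 82 = 150*(-36/7) + 82 = -5400/7 + 82 = -4826/7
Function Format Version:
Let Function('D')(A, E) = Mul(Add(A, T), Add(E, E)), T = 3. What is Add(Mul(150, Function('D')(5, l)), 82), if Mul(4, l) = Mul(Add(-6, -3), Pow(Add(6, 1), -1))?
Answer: Rational(-4826, 7) ≈ -689.43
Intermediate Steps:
l = Rational(-9, 28) (l = Mul(Rational(1, 4), Mul(Add(-6, -3), Pow(Add(6, 1), -1))) = Mul(Rational(1, 4), Mul(-9, Pow(7, -1))) = Mul(Rational(1, 4), Mul(-9, Rational(1, 7))) = Mul(Rational(1, 4), Rational(-9, 7)) = Rational(-9, 28) ≈ -0.32143)
Function('D')(A, E) = Mul(2, E, Add(3, A)) (Function('D')(A, E) = Mul(Add(A, 3), Add(E, E)) = Mul(Add(3, A), Mul(2, E)) = Mul(2, E, Add(3, A)))
Add(Mul(150, Function('D')(5, l)), 82) = Add(Mul(150, Mul(2, Rational(-9, 28), Add(3, 5))), 82) = Add(Mul(150, Mul(2, Rational(-9, 28), 8)), 82) = Add(Mul(150, Rational(-36, 7)), 82) = Add(Rational(-5400, 7), 82) = Rational(-4826, 7)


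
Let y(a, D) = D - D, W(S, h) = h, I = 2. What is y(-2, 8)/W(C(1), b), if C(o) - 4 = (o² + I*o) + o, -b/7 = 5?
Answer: 0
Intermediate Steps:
b = -35 (b = -7*5 = -35)
C(o) = 4 + o² + 3*o (C(o) = 4 + ((o² + 2*o) + o) = 4 + (o² + 3*o) = 4 + o² + 3*o)
y(a, D) = 0
y(-2, 8)/W(C(1), b) = 0/(-35) = 0*(-1/35) = 0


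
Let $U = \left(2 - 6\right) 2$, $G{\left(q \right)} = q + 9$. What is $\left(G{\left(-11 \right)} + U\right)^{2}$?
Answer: $100$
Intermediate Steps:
$G{\left(q \right)} = 9 + q$
$U = -8$ ($U = \left(-4\right) 2 = -8$)
$\left(G{\left(-11 \right)} + U\right)^{2} = \left(\left(9 - 11\right) - 8\right)^{2} = \left(-2 - 8\right)^{2} = \left(-10\right)^{2} = 100$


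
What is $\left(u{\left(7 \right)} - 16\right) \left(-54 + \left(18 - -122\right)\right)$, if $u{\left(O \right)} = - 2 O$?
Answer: $-2580$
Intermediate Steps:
$\left(u{\left(7 \right)} - 16\right) \left(-54 + \left(18 - -122\right)\right) = \left(\left(-2\right) 7 - 16\right) \left(-54 + \left(18 - -122\right)\right) = \left(-14 - 16\right) \left(-54 + \left(18 + 122\right)\right) = - 30 \left(-54 + 140\right) = \left(-30\right) 86 = -2580$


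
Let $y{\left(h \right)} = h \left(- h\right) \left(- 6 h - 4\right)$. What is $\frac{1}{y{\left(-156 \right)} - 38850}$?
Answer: $- \frac{1}{22720002} \approx -4.4014 \cdot 10^{-8}$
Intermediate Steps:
$y{\left(h \right)} = - h^{2} \left(-4 - 6 h\right)$
$\frac{1}{y{\left(-156 \right)} - 38850} = \frac{1}{\left(-156\right)^{2} \left(4 + 6 \left(-156\right)\right) - 38850} = \frac{1}{24336 \left(4 - 936\right) - 38850} = \frac{1}{24336 \left(-932\right) - 38850} = \frac{1}{-22681152 - 38850} = \frac{1}{-22720002} = - \frac{1}{22720002}$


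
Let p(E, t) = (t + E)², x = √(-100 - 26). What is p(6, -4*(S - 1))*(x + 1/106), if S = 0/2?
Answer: 50/53 + 300*I*√14 ≈ 0.9434 + 1122.5*I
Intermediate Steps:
S = 0 (S = 0*(½) = 0)
x = 3*I*√14 (x = √(-126) = 3*I*√14 ≈ 11.225*I)
p(E, t) = (E + t)²
p(6, -4*(S - 1))*(x + 1/106) = (6 - 4*(0 - 1))²*(3*I*√14 + 1/106) = (6 - 4*(-1))²*(3*I*√14 + 1/106) = (6 + 4)²*(1/106 + 3*I*√14) = 10²*(1/106 + 3*I*√14) = 100*(1/106 + 3*I*√14) = 50/53 + 300*I*√14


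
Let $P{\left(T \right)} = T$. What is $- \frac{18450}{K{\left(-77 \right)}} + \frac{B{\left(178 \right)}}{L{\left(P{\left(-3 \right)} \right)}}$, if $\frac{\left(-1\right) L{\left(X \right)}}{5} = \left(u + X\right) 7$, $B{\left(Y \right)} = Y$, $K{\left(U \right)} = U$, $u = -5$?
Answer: $\frac{369979}{1540} \approx 240.25$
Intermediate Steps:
$L{\left(X \right)} = 175 - 35 X$ ($L{\left(X \right)} = - 5 \left(-5 + X\right) 7 = - 5 \left(-35 + 7 X\right) = 175 - 35 X$)
$- \frac{18450}{K{\left(-77 \right)}} + \frac{B{\left(178 \right)}}{L{\left(P{\left(-3 \right)} \right)}} = - \frac{18450}{-77} + \frac{178}{175 - -105} = \left(-18450\right) \left(- \frac{1}{77}\right) + \frac{178}{175 + 105} = \frac{18450}{77} + \frac{178}{280} = \frac{18450}{77} + 178 \cdot \frac{1}{280} = \frac{18450}{77} + \frac{89}{140} = \frac{369979}{1540}$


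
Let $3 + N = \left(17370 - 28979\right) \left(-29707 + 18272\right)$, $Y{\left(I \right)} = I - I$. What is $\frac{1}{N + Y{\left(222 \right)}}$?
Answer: $\frac{1}{132748912} \approx 7.533 \cdot 10^{-9}$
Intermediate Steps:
$Y{\left(I \right)} = 0$
$N = 132748912$ ($N = -3 + \left(17370 - 28979\right) \left(-29707 + 18272\right) = -3 - -132748915 = -3 + 132748915 = 132748912$)
$\frac{1}{N + Y{\left(222 \right)}} = \frac{1}{132748912 + 0} = \frac{1}{132748912}$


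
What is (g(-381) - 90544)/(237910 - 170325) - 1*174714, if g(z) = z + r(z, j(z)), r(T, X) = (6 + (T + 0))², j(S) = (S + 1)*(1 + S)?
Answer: -337371314/1931 ≈ -1.7471e+5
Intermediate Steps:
j(S) = (1 + S)² (j(S) = (1 + S)*(1 + S) = (1 + S)²)
r(T, X) = (6 + T)²
g(z) = z + (6 + z)²
(g(-381) - 90544)/(237910 - 170325) - 1*174714 = ((-381 + (6 - 381)²) - 90544)/(237910 - 170325) - 1*174714 = ((-381 + (-375)²) - 90544)/67585 - 174714 = ((-381 + 140625) - 90544)*(1/67585) - 174714 = (140244 - 90544)*(1/67585) - 174714 = 49700*(1/67585) - 174714 = 1420/1931 - 174714 = -337371314/1931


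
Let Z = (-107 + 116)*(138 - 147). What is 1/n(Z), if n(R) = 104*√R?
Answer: -I/936 ≈ -0.0010684*I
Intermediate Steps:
Z = -81 (Z = 9*(-9) = -81)
1/n(Z) = 1/(104*√(-81)) = 1/(104*(9*I)) = 1/(936*I) = -I/936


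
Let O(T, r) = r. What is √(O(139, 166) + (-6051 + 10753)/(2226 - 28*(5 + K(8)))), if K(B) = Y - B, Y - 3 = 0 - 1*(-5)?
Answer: √183035027/1043 ≈ 12.971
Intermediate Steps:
Y = 8 (Y = 3 + (0 - 1*(-5)) = 3 + (0 + 5) = 3 + 5 = 8)
K(B) = 8 - B
√(O(139, 166) + (-6051 + 10753)/(2226 - 28*(5 + K(8)))) = √(166 + (-6051 + 10753)/(2226 - 28*(5 + (8 - 1*8)))) = √(166 + 4702/(2226 - 28*(5 + (8 - 8)))) = √(166 + 4702/(2226 - 28*(5 + 0))) = √(166 + 4702/(2226 - 28*5)) = √(166 + 4702/(2226 - 140)) = √(166 + 4702/2086) = √(166 + 4702*(1/2086)) = √(166 + 2351/1043) = √(175489/1043) = √183035027/1043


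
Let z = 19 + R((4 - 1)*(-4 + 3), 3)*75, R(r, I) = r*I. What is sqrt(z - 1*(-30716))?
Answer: 6*sqrt(835) ≈ 173.38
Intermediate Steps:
R(r, I) = I*r
z = -656 (z = 19 + (3*((4 - 1)*(-4 + 3)))*75 = 19 + (3*(3*(-1)))*75 = 19 + (3*(-3))*75 = 19 - 9*75 = 19 - 675 = -656)
sqrt(z - 1*(-30716)) = sqrt(-656 - 1*(-30716)) = sqrt(-656 + 30716) = sqrt(30060) = 6*sqrt(835)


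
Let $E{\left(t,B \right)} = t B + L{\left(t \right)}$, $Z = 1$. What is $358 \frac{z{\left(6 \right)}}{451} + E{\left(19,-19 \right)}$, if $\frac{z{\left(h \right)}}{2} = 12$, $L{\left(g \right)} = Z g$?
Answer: $- \frac{145650}{451} \approx -322.95$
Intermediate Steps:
$L{\left(g \right)} = g$ ($L{\left(g \right)} = 1 g = g$)
$E{\left(t,B \right)} = t + B t$ ($E{\left(t,B \right)} = t B + t = B t + t = t + B t$)
$z{\left(h \right)} = 24$ ($z{\left(h \right)} = 2 \cdot 12 = 24$)
$358 \frac{z{\left(6 \right)}}{451} + E{\left(19,-19 \right)} = 358 \cdot \frac{24}{451} + 19 \left(1 - 19\right) = 358 \cdot 24 \cdot \frac{1}{451} + 19 \left(-18\right) = 358 \cdot \frac{24}{451} - 342 = \frac{8592}{451} - 342 = - \frac{145650}{451}$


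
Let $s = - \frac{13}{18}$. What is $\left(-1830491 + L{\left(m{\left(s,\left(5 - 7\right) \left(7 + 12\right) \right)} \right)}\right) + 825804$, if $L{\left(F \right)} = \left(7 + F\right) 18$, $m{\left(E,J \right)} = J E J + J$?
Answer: $-1024017$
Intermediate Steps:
$s = - \frac{13}{18}$ ($s = \left(-13\right) \frac{1}{18} = - \frac{13}{18} \approx -0.72222$)
$m{\left(E,J \right)} = J + E J^{2}$ ($m{\left(E,J \right)} = E J J + J = E J^{2} + J = J + E J^{2}$)
$L{\left(F \right)} = 126 + 18 F$
$\left(-1830491 + L{\left(m{\left(s,\left(5 - 7\right) \left(7 + 12\right) \right)} \right)}\right) + 825804 = \left(-1830491 + \left(126 + 18 \left(5 - 7\right) \left(7 + 12\right) \left(1 - \frac{13 \left(5 - 7\right) \left(7 + 12\right)}{18}\right)\right)\right) + 825804 = \left(-1830491 + \left(126 + 18 \left(-2\right) 19 \left(1 - \frac{13 \left(\left(-2\right) 19\right)}{18}\right)\right)\right) + 825804 = \left(-1830491 + \left(126 + 18 \left(- 38 \left(1 - - \frac{247}{9}\right)\right)\right)\right) + 825804 = \left(-1830491 + \left(126 + 18 \left(- 38 \left(1 + \frac{247}{9}\right)\right)\right)\right) + 825804 = \left(-1830491 + \left(126 + 18 \left(\left(-38\right) \frac{256}{9}\right)\right)\right) + 825804 = \left(-1830491 + \left(126 + 18 \left(- \frac{9728}{9}\right)\right)\right) + 825804 = \left(-1830491 + \left(126 - 19456\right)\right) + 825804 = \left(-1830491 - 19330\right) + 825804 = -1849821 + 825804 = -1024017$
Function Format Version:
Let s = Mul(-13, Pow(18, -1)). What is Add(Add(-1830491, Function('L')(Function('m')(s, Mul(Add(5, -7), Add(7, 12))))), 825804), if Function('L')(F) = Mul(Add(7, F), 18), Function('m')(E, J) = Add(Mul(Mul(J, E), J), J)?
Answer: -1024017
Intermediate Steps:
s = Rational(-13, 18) (s = Mul(-13, Rational(1, 18)) = Rational(-13, 18) ≈ -0.72222)
Function('m')(E, J) = Add(J, Mul(E, Pow(J, 2))) (Function('m')(E, J) = Add(Mul(Mul(E, J), J), J) = Add(Mul(E, Pow(J, 2)), J) = Add(J, Mul(E, Pow(J, 2))))
Function('L')(F) = Add(126, Mul(18, F))
Add(Add(-1830491, Function('L')(Function('m')(s, Mul(Add(5, -7), Add(7, 12))))), 825804) = Add(Add(-1830491, Add(126, Mul(18, Mul(Mul(Add(5, -7), Add(7, 12)), Add(1, Mul(Rational(-13, 18), Mul(Add(5, -7), Add(7, 12)))))))), 825804) = Add(Add(-1830491, Add(126, Mul(18, Mul(Mul(-2, 19), Add(1, Mul(Rational(-13, 18), Mul(-2, 19))))))), 825804) = Add(Add(-1830491, Add(126, Mul(18, Mul(-38, Add(1, Mul(Rational(-13, 18), -38)))))), 825804) = Add(Add(-1830491, Add(126, Mul(18, Mul(-38, Add(1, Rational(247, 9)))))), 825804) = Add(Add(-1830491, Add(126, Mul(18, Mul(-38, Rational(256, 9))))), 825804) = Add(Add(-1830491, Add(126, Mul(18, Rational(-9728, 9)))), 825804) = Add(Add(-1830491, Add(126, -19456)), 825804) = Add(Add(-1830491, -19330), 825804) = Add(-1849821, 825804) = -1024017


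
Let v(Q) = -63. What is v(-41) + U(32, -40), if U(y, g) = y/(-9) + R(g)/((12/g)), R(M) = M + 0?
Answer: 601/9 ≈ 66.778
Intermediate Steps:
R(M) = M
U(y, g) = -y/9 + g²/12 (U(y, g) = y/(-9) + g/((12/g)) = y*(-⅑) + g*(g/12) = -y/9 + g²/12)
v(-41) + U(32, -40) = -63 + (-⅑*32 + (1/12)*(-40)²) = -63 + (-32/9 + (1/12)*1600) = -63 + (-32/9 + 400/3) = -63 + 1168/9 = 601/9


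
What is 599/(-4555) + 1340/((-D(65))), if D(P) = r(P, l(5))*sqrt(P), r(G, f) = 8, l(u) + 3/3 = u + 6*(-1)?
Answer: -599/4555 - 67*sqrt(65)/26 ≈ -20.907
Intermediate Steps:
l(u) = -7 + u (l(u) = -1 + (u + 6*(-1)) = -1 + (u - 6) = -1 + (-6 + u) = -7 + u)
D(P) = 8*sqrt(P)
599/(-4555) + 1340/((-D(65))) = 599/(-4555) + 1340/((-8*sqrt(65))) = 599*(-1/4555) + 1340/((-8*sqrt(65))) = -599/4555 + 1340*(-sqrt(65)/520) = -599/4555 - 67*sqrt(65)/26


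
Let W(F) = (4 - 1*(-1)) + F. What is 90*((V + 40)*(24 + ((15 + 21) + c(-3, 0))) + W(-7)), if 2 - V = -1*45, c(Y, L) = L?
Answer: 469620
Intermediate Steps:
W(F) = 5 + F (W(F) = (4 + 1) + F = 5 + F)
V = 47 (V = 2 - (-1)*45 = 2 - 1*(-45) = 2 + 45 = 47)
90*((V + 40)*(24 + ((15 + 21) + c(-3, 0))) + W(-7)) = 90*((47 + 40)*(24 + ((15 + 21) + 0)) + (5 - 7)) = 90*(87*(24 + (36 + 0)) - 2) = 90*(87*(24 + 36) - 2) = 90*(87*60 - 2) = 90*(5220 - 2) = 90*5218 = 469620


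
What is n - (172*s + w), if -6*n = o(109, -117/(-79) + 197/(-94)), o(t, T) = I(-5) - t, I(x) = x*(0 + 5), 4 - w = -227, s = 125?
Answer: -65126/3 ≈ -21709.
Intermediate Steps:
w = 231 (w = 4 - 1*(-227) = 4 + 227 = 231)
I(x) = 5*x (I(x) = x*5 = 5*x)
o(t, T) = -25 - t (o(t, T) = 5*(-5) - t = -25 - t)
n = 67/3 (n = -(-25 - 1*109)/6 = -(-25 - 109)/6 = -1/6*(-134) = 67/3 ≈ 22.333)
n - (172*s + w) = 67/3 - (172*125 + 231) = 67/3 - (21500 + 231) = 67/3 - 1*21731 = 67/3 - 21731 = -65126/3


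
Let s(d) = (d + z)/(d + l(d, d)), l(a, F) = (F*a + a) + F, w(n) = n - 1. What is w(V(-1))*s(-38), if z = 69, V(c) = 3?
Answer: 31/665 ≈ 0.046617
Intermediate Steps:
w(n) = -1 + n
l(a, F) = F + a + F*a (l(a, F) = (a + F*a) + F = F + a + F*a)
s(d) = (69 + d)/(d**2 + 3*d) (s(d) = (d + 69)/(d + (d + d + d*d)) = (69 + d)/(d + (d + d + d**2)) = (69 + d)/(d + (d**2 + 2*d)) = (69 + d)/(d**2 + 3*d))
w(V(-1))*s(-38) = (-1 + 3)*((69 - 38)/((-38)*(3 - 38))) = 2*(-1/38*31/(-35)) = 2*(-1/38*(-1/35)*31) = 2*(31/1330) = 31/665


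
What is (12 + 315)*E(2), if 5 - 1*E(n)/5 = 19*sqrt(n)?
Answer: 8175 - 31065*sqrt(2) ≈ -35758.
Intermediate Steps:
E(n) = 25 - 95*sqrt(n)
(12 + 315)*E(2) = (12 + 315)*(25 - 95*sqrt(2)) = 327*(25 - 95*sqrt(2)) = 8175 - 31065*sqrt(2)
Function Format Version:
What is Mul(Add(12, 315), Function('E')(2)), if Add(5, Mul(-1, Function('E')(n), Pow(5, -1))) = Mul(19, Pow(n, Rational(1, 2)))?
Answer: Add(8175, Mul(-31065, Pow(2, Rational(1, 2)))) ≈ -35758.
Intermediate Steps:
Function('E')(n) = Add(25, Mul(-95, Pow(n, Rational(1, 2)))) (Function('E')(n) = Add(25, Mul(-5, Mul(19, Pow(n, Rational(1, 2))))) = Add(25, Mul(-95, Pow(n, Rational(1, 2)))))
Mul(Add(12, 315), Function('E')(2)) = Mul(Add(12, 315), Add(25, Mul(-95, Pow(2, Rational(1, 2))))) = Mul(327, Add(25, Mul(-95, Pow(2, Rational(1, 2))))) = Add(8175, Mul(-31065, Pow(2, Rational(1, 2))))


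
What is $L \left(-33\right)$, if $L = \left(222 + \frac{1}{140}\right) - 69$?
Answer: $- \frac{706893}{140} \approx -5049.2$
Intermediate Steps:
$L = \frac{21421}{140}$ ($L = \left(222 + \frac{1}{140}\right) - 69 = \frac{31081}{140} - 69 = \frac{21421}{140} \approx 153.01$)
$L \left(-33\right) = \frac{21421}{140} \left(-33\right) = - \frac{706893}{140}$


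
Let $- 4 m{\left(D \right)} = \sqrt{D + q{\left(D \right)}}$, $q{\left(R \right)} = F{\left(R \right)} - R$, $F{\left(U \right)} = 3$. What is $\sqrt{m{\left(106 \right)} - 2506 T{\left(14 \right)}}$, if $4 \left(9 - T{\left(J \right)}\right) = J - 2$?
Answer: $\frac{\sqrt{-60144 - \sqrt{3}}}{2} \approx 122.62 i$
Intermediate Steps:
$T{\left(J \right)} = \frac{19}{2} - \frac{J}{4}$ ($T{\left(J \right)} = 9 - \frac{J - 2}{4} = 9 - \frac{-2 + J}{4} = 9 - \left(- \frac{1}{2} + \frac{J}{4}\right) = \frac{19}{2} - \frac{J}{4}$)
$q{\left(R \right)} = 3 - R$
$m{\left(D \right)} = - \frac{\sqrt{3}}{4}$ ($m{\left(D \right)} = - \frac{\sqrt{D - \left(-3 + D\right)}}{4} = - \frac{\sqrt{3}}{4}$)
$\sqrt{m{\left(106 \right)} - 2506 T{\left(14 \right)}} = \sqrt{- \frac{\sqrt{3}}{4} - 2506 \left(\frac{19}{2} - \frac{7}{2}\right)} = \sqrt{- \frac{\sqrt{3}}{4} - 15036} = \sqrt{-15036 - \frac{\sqrt{3}}{4}}$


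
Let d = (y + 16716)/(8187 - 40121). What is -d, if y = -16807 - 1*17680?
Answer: -17771/31934 ≈ -0.55649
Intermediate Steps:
y = -34487 (y = -16807 - 17680 = -34487)
d = 17771/31934 (d = (-34487 + 16716)/(8187 - 40121) = -17771/(-31934) = -17771*(-1/31934) = 17771/31934 ≈ 0.55649)
-d = -1*17771/31934 = -17771/31934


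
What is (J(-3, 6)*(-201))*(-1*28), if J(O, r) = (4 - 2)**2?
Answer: 22512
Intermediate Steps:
J(O, r) = 4 (J(O, r) = 2**2 = 4)
(J(-3, 6)*(-201))*(-1*28) = (4*(-201))*(-1*28) = -804*(-28) = 22512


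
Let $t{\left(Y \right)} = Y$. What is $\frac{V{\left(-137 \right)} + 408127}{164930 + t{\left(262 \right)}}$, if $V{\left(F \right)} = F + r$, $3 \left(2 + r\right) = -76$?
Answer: $\frac{152986}{61947} \approx 2.4696$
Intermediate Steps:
$r = - \frac{82}{3}$ ($r = -2 + \frac{1}{3} \left(-76\right) = -2 - \frac{76}{3} = - \frac{82}{3} \approx -27.333$)
$V{\left(F \right)} = - \frac{82}{3} + F$ ($V{\left(F \right)} = F - \frac{82}{3} = - \frac{82}{3} + F$)
$\frac{V{\left(-137 \right)} + 408127}{164930 + t{\left(262 \right)}} = \frac{\left(- \frac{82}{3} - 137\right) + 408127}{164930 + 262} = \frac{- \frac{493}{3} + 408127}{165192} = \frac{1223888}{3} \cdot \frac{1}{165192} = \frac{152986}{61947}$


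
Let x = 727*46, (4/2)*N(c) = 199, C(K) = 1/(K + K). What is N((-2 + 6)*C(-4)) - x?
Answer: -66685/2 ≈ -33343.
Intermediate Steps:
C(K) = 1/(2*K)
N(c) = 199/2 (N(c) = (½)*199 = 199/2)
x = 33442
N((-2 + 6)*C(-4)) - x = 199/2 - 1*33442 = 199/2 - 33442 = -66685/2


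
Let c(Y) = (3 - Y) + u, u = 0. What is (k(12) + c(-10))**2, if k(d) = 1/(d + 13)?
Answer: 106276/625 ≈ 170.04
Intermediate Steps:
k(d) = 1/(13 + d)
c(Y) = 3 - Y (c(Y) = (3 - Y) + 0 = 3 - Y)
(k(12) + c(-10))**2 = (1/(13 + 12) + (3 - 1*(-10)))**2 = (1/25 + (3 + 10))**2 = (1/25 + 13)**2 = (326/25)**2 = 106276/625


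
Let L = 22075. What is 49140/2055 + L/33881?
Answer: 114018431/4641697 ≈ 24.564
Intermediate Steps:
49140/2055 + L/33881 = 49140/2055 + 22075/33881 = 49140*(1/2055) + 22075*(1/33881) = 3276/137 + 22075/33881 = 114018431/4641697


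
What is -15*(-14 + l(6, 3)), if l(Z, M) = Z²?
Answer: -330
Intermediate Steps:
-15*(-14 + l(6, 3)) = -15*(-14 + 6²) = -15*(-14 + 36) = -15*22 = -330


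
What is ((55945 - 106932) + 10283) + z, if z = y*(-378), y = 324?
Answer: -163176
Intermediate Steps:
z = -122472 (z = 324*(-378) = -122472)
((55945 - 106932) + 10283) + z = ((55945 - 106932) + 10283) - 122472 = (-50987 + 10283) - 122472 = -40704 - 122472 = -163176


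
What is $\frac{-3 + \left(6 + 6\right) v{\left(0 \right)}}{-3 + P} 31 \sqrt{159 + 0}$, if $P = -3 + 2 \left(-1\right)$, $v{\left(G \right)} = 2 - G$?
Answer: $- \frac{651 \sqrt{159}}{8} \approx -1026.1$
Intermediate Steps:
$P = -5$ ($P = -3 - 2 = -5$)
$\frac{-3 + \left(6 + 6\right) v{\left(0 \right)}}{-3 + P} 31 \sqrt{159 + 0} = \frac{-3 + \left(6 + 6\right) \left(2 - 0\right)}{-3 - 5} \cdot 31 \sqrt{159 + 0} = \frac{-3 + 12 \left(2 + 0\right)}{-8} \cdot 31 \sqrt{159} = \left(-3 + 12 \cdot 2\right) \left(- \frac{1}{8}\right) 31 \sqrt{159} = \left(-3 + 24\right) \left(- \frac{1}{8}\right) 31 \sqrt{159} = 21 \left(- \frac{1}{8}\right) 31 \sqrt{159} = \left(- \frac{21}{8}\right) 31 \sqrt{159} = - \frac{651 \sqrt{159}}{8}$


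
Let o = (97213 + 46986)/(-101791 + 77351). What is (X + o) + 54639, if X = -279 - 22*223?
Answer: 1208511561/24440 ≈ 49448.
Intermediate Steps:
o = -144199/24440 (o = 144199/(-24440) = 144199*(-1/24440) = -144199/24440 ≈ -5.9001)
X = -5185 (X = -279 - 4906 = -5185)
(X + o) + 54639 = (-5185 - 144199/24440) + 54639 = -126865599/24440 + 54639 = 1208511561/24440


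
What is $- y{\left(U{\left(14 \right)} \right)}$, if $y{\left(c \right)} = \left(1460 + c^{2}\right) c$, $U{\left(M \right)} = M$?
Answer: $-23184$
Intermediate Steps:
$y{\left(c \right)} = c \left(1460 + c^{2}\right)$
$- y{\left(U{\left(14 \right)} \right)} = - 14 \left(1460 + 14^{2}\right) = - 14 \left(1460 + 196\right) = - 14 \cdot 1656 = \left(-1\right) 23184 = -23184$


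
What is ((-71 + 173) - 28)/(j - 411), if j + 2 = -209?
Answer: -37/311 ≈ -0.11897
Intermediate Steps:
j = -211 (j = -2 - 209 = -211)
((-71 + 173) - 28)/(j - 411) = ((-71 + 173) - 28)/(-211 - 411) = (102 - 28)/(-622) = 74*(-1/622) = -37/311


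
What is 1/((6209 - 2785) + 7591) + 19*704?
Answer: 147336641/11015 ≈ 13376.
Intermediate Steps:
1/((6209 - 2785) + 7591) + 19*704 = 1/(3424 + 7591) + 13376 = 1/11015 + 13376 = 147336641/11015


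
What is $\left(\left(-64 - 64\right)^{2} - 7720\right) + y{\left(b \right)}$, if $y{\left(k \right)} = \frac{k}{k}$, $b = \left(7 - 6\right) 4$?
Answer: $8665$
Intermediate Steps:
$b = 4$ ($b = 1 \cdot 4 = 4$)
$y{\left(k \right)} = 1$
$\left(\left(-64 - 64\right)^{2} - 7720\right) + y{\left(b \right)} = \left(\left(-64 - 64\right)^{2} - 7720\right) + 1 = \left(\left(-128\right)^{2} - 7720\right) + 1 = \left(16384 - 7720\right) + 1 = 8664 + 1 = 8665$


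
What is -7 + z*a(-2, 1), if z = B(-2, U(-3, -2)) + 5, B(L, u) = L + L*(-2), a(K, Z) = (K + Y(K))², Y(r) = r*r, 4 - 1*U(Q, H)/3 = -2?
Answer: 21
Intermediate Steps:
U(Q, H) = 18 (U(Q, H) = 12 - 3*(-2) = 12 + 6 = 18)
Y(r) = r²
a(K, Z) = (K + K²)²
B(L, u) = -L (B(L, u) = L - 2*L = -L)
z = 7 (z = -1*(-2) + 5 = 2 + 5 = 7)
-7 + z*a(-2, 1) = -7 + 7*((-2)²*(1 - 2)²) = -7 + 7*(4*(-1)²) = -7 + 7*(4*1) = -7 + 7*4 = -7 + 28 = 21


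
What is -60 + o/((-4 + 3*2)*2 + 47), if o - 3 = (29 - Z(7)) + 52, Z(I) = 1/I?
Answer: -20833/357 ≈ -58.356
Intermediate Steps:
o = 587/7 (o = 3 + ((29 - 1/7) + 52) = 3 + ((29 - 1*⅐) + 52) = 3 + ((29 - ⅐) + 52) = 3 + (202/7 + 52) = 3 + 566/7 = 587/7 ≈ 83.857)
-60 + o/((-4 + 3*2)*2 + 47) = -60 + (587/7)/((-4 + 3*2)*2 + 47) = -60 + (587/7)/((-4 + 6)*2 + 47) = -60 + (587/7)/(2*2 + 47) = -60 + (587/7)/(4 + 47) = -60 + (587/7)/51 = -60 + (1/51)*(587/7) = -60 + 587/357 = -20833/357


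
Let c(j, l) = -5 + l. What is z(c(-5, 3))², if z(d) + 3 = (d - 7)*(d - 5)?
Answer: 3600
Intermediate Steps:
z(d) = -3 + (-7 + d)*(-5 + d) (z(d) = -3 + (d - 7)*(d - 5) = -3 + (-7 + d)*(-5 + d))
z(c(-5, 3))² = (32 + (-5 + 3)² - 12*(-5 + 3))² = (32 + (-2)² - 12*(-2))² = (32 + 4 + 24)² = 60² = 3600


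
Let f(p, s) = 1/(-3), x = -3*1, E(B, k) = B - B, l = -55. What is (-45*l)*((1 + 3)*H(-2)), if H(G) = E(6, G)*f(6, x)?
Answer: 0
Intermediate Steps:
E(B, k) = 0
x = -3
f(p, s) = -1/3
H(G) = 0 (H(G) = 0*(-1/3) = 0)
(-45*l)*((1 + 3)*H(-2)) = (-45*(-55))*((1 + 3)*0) = 2475*(4*0) = 2475*0 = 0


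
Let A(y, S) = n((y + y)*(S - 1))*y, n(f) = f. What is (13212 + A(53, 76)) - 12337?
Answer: 422225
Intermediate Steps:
A(y, S) = 2*y**2*(-1 + S) (A(y, S) = ((y + y)*(S - 1))*y = ((2*y)*(-1 + S))*y = (2*y*(-1 + S))*y = 2*y**2*(-1 + S))
(13212 + A(53, 76)) - 12337 = (13212 + 2*53**2*(-1 + 76)) - 12337 = (13212 + 2*2809*75) - 12337 = (13212 + 421350) - 12337 = 434562 - 12337 = 422225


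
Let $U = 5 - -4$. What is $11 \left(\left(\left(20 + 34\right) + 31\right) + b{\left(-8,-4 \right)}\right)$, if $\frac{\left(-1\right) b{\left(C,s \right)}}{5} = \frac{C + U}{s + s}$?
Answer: $\frac{7535}{8} \approx 941.88$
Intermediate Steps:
$U = 9$ ($U = 5 + 4 = 9$)
$b{\left(C,s \right)} = - \frac{5 \left(9 + C\right)}{2 s}$ ($b{\left(C,s \right)} = - 5 \frac{C + 9}{s + s} = - 5 \frac{9 + C}{2 s} = - \frac{5 \left(9 + C\right)}{2 s}$)
$11 \left(\left(\left(20 + 34\right) + 31\right) + b{\left(-8,-4 \right)}\right) = 11 \left(\left(\left(20 + 34\right) + 31\right) + \frac{5 \left(-9 - -8\right)}{2 \left(-4\right)}\right) = 11 \left(\left(54 + 31\right) + \frac{5}{2} \left(- \frac{1}{4}\right) \left(-9 + 8\right)\right) = 11 \left(85 + \frac{5}{2} \left(- \frac{1}{4}\right) \left(-1\right)\right) = 11 \left(85 + \frac{5}{8}\right) = 11 \cdot \frac{685}{8} = \frac{7535}{8}$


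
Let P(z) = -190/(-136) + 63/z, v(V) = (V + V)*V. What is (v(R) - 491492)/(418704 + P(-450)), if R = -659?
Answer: 641019000/711798937 ≈ 0.90056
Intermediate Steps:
v(V) = 2*V**2 (v(V) = (2*V)*V = 2*V**2)
P(z) = 95/68 + 63/z (P(z) = -190*(-1/136) + 63/z = 95/68 + 63/z)
(v(R) - 491492)/(418704 + P(-450)) = (2*(-659)**2 - 491492)/(418704 + (95/68 + 63/(-450))) = (2*434281 - 491492)/(418704 + (95/68 + 63*(-1/450))) = (868562 - 491492)/(418704 + (95/68 - 7/50)) = 377070/(418704 + 2137/1700) = 377070/(711798937/1700) = 377070*(1700/711798937) = 641019000/711798937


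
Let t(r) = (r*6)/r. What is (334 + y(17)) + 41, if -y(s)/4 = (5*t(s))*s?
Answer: -1665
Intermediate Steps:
t(r) = 6 (t(r) = (6*r)/r = 6)
y(s) = -120*s (y(s) = -4*5*6*s = -120*s)
(334 + y(17)) + 41 = (334 - 120*17) + 41 = (334 - 2040) + 41 = -1706 + 41 = -1665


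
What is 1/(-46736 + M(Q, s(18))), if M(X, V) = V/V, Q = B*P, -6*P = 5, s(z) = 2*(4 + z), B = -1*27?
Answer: -1/46735 ≈ -2.1397e-5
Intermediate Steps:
B = -27
s(z) = 8 + 2*z
P = -⅚ (P = -⅙*5 = -⅚ ≈ -0.83333)
Q = 45/2 (Q = -27*(-⅚) = 45/2 ≈ 22.500)
M(X, V) = 1
1/(-46736 + M(Q, s(18))) = 1/(-46736 + 1) = 1/(-46735) = -1/46735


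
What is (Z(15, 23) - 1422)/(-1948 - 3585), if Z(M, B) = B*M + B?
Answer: 1054/5533 ≈ 0.19049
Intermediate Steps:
Z(M, B) = B + B*M
(Z(15, 23) - 1422)/(-1948 - 3585) = (23*(1 + 15) - 1422)/(-1948 - 3585) = (23*16 - 1422)/(-5533) = (368 - 1422)*(-1/5533) = -1054*(-1/5533) = 1054/5533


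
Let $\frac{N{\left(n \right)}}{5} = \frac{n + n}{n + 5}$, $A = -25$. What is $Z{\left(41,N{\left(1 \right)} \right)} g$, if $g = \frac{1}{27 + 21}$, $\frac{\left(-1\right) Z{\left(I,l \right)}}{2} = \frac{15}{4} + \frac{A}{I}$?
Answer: $- \frac{515}{3936} \approx -0.13084$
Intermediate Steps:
$N{\left(n \right)} = \frac{10 n}{5 + n}$ ($N{\left(n \right)} = 5 \frac{n + n}{n + 5} = 5 \frac{2 n}{5 + n} = \frac{10 n}{5 + n}$)
$Z{\left(I,l \right)} = - \frac{15}{2} + \frac{50}{I}$ ($Z{\left(I,l \right)} = - 2 \left(\frac{15}{4} - \frac{25}{I}\right) = - \frac{15}{2} + \frac{50}{I}$)
$g = \frac{1}{48} \approx 0.020833$
$Z{\left(41,N{\left(1 \right)} \right)} g = \left(- \frac{15}{2} + \frac{50}{41}\right) \frac{1}{48} = \left(- \frac{515}{82}\right) \frac{1}{48} = - \frac{515}{3936}$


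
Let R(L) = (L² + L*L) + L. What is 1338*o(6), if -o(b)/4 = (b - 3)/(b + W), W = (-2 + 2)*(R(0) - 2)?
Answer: -2676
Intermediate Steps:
R(L) = L + 2*L² (R(L) = (L² + L²) + L = 2*L² + L = L + 2*L²)
W = 0 (W = (-2 + 2)*(0*(1 + 2*0) - 2) = 0*(0*(1 + 0) - 2) = 0*(0*1 - 2) = 0*(0 - 2) = 0*(-2) = 0)
o(b) = -4*(-3 + b)/b (o(b) = -4*(b - 3)/(b + 0) = -4*(-3 + b)/b)
1338*o(6) = 1338*(-4 + 12/6) = 1338*(-4 + 12*(⅙)) = 1338*(-4 + 2) = 1338*(-2) = -2676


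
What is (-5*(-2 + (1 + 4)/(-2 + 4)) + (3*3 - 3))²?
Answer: 49/4 ≈ 12.250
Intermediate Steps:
(-5*(-2 + (1 + 4)/(-2 + 4)) + (3*3 - 3))² = (-5*(-2 + 5/2) + (9 - 3))² = (-5*(-2 + 5*(½)) + 6)² = (-5*(-2 + 5/2) + 6)² = (-5*½ + 6)² = (-5/2 + 6)² = (7/2)² = 49/4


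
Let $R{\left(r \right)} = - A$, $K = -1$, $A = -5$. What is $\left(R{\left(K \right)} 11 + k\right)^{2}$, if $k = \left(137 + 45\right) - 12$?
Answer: $50625$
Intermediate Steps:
$k = 170$ ($k = 182 - 12 = 170$)
$R{\left(r \right)} = 5$ ($R{\left(r \right)} = \left(-1\right) \left(-5\right) = 5$)
$\left(R{\left(K \right)} 11 + k\right)^{2} = \left(5 \cdot 11 + 170\right)^{2} = \left(55 + 170\right)^{2} = 225^{2} = 50625$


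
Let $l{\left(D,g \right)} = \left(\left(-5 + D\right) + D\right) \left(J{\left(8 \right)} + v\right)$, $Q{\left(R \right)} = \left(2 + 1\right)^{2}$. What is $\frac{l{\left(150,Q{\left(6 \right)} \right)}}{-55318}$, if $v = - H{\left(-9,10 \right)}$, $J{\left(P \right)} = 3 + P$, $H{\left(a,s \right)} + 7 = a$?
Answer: $- \frac{7965}{55318} \approx -0.14399$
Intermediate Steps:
$H{\left(a,s \right)} = -7 + a$
$Q{\left(R \right)} = 9$ ($Q{\left(R \right)} = 3^{2} = 9$)
$v = 16$ ($v = - (-7 - 9) = \left(-1\right) \left(-16\right) = 16$)
$l{\left(D,g \right)} = -135 + 54 D$ ($l{\left(D,g \right)} = \left(\left(-5 + D\right) + D\right) \left(\left(3 + 8\right) + 16\right) = \left(-5 + 2 D\right) \left(11 + 16\right) = \left(-5 + 2 D\right) 27 = -135 + 54 D$)
$\frac{l{\left(150,Q{\left(6 \right)} \right)}}{-55318} = \frac{-135 + 54 \cdot 150}{-55318} = \left(-135 + 8100\right) \left(- \frac{1}{55318}\right) = 7965 \left(- \frac{1}{55318}\right) = - \frac{7965}{55318}$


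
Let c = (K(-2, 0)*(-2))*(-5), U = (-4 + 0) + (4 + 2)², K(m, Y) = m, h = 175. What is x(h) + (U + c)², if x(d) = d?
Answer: 319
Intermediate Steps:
U = 32 (U = -4 + 6² = -4 + 36 = 32)
c = -20 (c = -2*(-2)*(-5) = 4*(-5) = -20)
x(h) + (U + c)² = 175 + (32 - 20)² = 175 + 12² = 175 + 144 = 319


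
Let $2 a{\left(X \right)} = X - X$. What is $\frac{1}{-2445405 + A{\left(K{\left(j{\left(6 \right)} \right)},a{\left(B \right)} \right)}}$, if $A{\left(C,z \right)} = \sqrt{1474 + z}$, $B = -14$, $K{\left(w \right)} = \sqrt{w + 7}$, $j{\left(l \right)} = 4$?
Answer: $- \frac{2445405}{5980005612551} - \frac{\sqrt{1474}}{5980005612551} \approx -4.0894 \cdot 10^{-7}$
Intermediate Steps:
$K{\left(w \right)} = \sqrt{7 + w}$
$a{\left(X \right)} = 0$ ($a{\left(X \right)} = \frac{X - X}{2} = \frac{1}{2} \cdot 0 = 0$)
$\frac{1}{-2445405 + A{\left(K{\left(j{\left(6 \right)} \right)},a{\left(B \right)} \right)}} = \frac{1}{-2445405 + \sqrt{1474 + 0}} = \frac{1}{-2445405 + \sqrt{1474}}$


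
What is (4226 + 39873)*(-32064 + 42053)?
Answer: 440504911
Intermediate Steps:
(4226 + 39873)*(-32064 + 42053) = 44099*9989 = 440504911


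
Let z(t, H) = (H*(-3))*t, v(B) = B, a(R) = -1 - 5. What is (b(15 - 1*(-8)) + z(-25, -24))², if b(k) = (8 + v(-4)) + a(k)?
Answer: 3247204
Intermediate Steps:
a(R) = -6
z(t, H) = -3*H*t (z(t, H) = (-3*H)*t = -3*H*t)
b(k) = -2 (b(k) = (8 - 4) - 6 = 4 - 6 = -2)
(b(15 - 1*(-8)) + z(-25, -24))² = (-2 - 3*(-24)*(-25))² = (-2 - 1800)² = (-1802)² = 3247204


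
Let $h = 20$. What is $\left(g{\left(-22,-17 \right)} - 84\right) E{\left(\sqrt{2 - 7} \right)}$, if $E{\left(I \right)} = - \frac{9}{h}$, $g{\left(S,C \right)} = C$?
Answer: $\frac{909}{20} \approx 45.45$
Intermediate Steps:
$E{\left(I \right)} = - \frac{9}{20}$
$\left(g{\left(-22,-17 \right)} - 84\right) E{\left(\sqrt{2 - 7} \right)} = \left(-17 - 84\right) \left(- \frac{9}{20}\right) = \left(-101\right) \left(- \frac{9}{20}\right) = \frac{909}{20}$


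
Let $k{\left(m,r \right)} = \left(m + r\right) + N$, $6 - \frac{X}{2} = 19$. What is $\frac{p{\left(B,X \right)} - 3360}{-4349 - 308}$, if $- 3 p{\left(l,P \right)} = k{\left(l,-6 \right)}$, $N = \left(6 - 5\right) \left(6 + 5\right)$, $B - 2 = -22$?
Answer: $\frac{3355}{4657} \approx 0.72042$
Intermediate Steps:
$B = -20$ ($B = 2 - 22 = -20$)
$X = -26$ ($X = 12 - 38 = -26$)
$N = 11$ ($N = 1 \cdot 11 = 11$)
$k{\left(m,r \right)} = 11 + m + r$ ($k{\left(m,r \right)} = \left(m + r\right) + 11 = 11 + m + r$)
$p{\left(l,P \right)} = - \frac{5}{3} - \frac{l}{3}$ ($p{\left(l,P \right)} = - \frac{11 + l - 6}{3} = - \frac{5 + l}{3} = - \frac{5}{3} - \frac{l}{3}$)
$\frac{p{\left(B,X \right)} - 3360}{-4349 - 308} = \frac{\left(- \frac{5}{3} - - \frac{20}{3}\right) - 3360}{-4349 - 308} = \frac{\left(- \frac{5}{3} + \frac{20}{3}\right) - 3360}{-4657} = \left(5 - 3360\right) \left(- \frac{1}{4657}\right) = \left(-3355\right) \left(- \frac{1}{4657}\right) = \frac{3355}{4657}$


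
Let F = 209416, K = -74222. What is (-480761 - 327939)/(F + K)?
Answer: -404350/67597 ≈ -5.9818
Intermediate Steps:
(-480761 - 327939)/(F + K) = (-480761 - 327939)/(209416 - 74222) = -808700/135194 = -808700*1/135194 = -404350/67597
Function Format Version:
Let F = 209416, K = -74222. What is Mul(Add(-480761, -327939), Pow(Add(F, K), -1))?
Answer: Rational(-404350, 67597) ≈ -5.9818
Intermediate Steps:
Mul(Add(-480761, -327939), Pow(Add(F, K), -1)) = Mul(Add(-480761, -327939), Pow(Add(209416, -74222), -1)) = Mul(-808700, Pow(135194, -1)) = Mul(-808700, Rational(1, 135194)) = Rational(-404350, 67597)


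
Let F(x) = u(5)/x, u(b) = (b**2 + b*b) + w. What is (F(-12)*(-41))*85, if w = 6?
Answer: 48790/3 ≈ 16263.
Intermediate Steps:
u(b) = 6 + 2*b**2 (u(b) = (b**2 + b*b) + 6 = (b**2 + b**2) + 6 = 2*b**2 + 6 = 6 + 2*b**2)
F(x) = 56/x (F(x) = (6 + 2*5**2)/x = (6 + 2*25)/x = (6 + 50)/x = 56/x)
(F(-12)*(-41))*85 = ((56/(-12))*(-41))*85 = ((56*(-1/12))*(-41))*85 = -14/3*(-41)*85 = (574/3)*85 = 48790/3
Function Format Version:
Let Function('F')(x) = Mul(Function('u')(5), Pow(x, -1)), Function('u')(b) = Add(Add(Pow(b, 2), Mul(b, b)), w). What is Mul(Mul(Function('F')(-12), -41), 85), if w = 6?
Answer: Rational(48790, 3) ≈ 16263.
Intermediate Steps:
Function('u')(b) = Add(6, Mul(2, Pow(b, 2))) (Function('u')(b) = Add(Add(Pow(b, 2), Mul(b, b)), 6) = Add(Add(Pow(b, 2), Pow(b, 2)), 6) = Add(Mul(2, Pow(b, 2)), 6) = Add(6, Mul(2, Pow(b, 2))))
Function('F')(x) = Mul(56, Pow(x, -1)) (Function('F')(x) = Mul(Add(6, Mul(2, Pow(5, 2))), Pow(x, -1)) = Mul(Add(6, Mul(2, 25)), Pow(x, -1)) = Mul(Add(6, 50), Pow(x, -1)) = Mul(56, Pow(x, -1)))
Mul(Mul(Function('F')(-12), -41), 85) = Mul(Mul(Mul(56, Pow(-12, -1)), -41), 85) = Mul(Mul(Mul(56, Rational(-1, 12)), -41), 85) = Mul(Mul(Rational(-14, 3), -41), 85) = Mul(Rational(574, 3), 85) = Rational(48790, 3)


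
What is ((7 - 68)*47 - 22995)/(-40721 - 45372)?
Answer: 25862/86093 ≈ 0.30040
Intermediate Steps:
((7 - 68)*47 - 22995)/(-40721 - 45372) = (-61*47 - 22995)/(-86093) = (-2867 - 22995)*(-1/86093) = -25862*(-1/86093) = 25862/86093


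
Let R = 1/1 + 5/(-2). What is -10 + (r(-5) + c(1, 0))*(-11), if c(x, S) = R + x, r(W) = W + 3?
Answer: 35/2 ≈ 17.500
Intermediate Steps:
R = -3/2 (R = 1*1 + 5*(-1/2) = 1 - 5/2 = -3/2 ≈ -1.5000)
r(W) = 3 + W
c(x, S) = -3/2 + x
-10 + (r(-5) + c(1, 0))*(-11) = -10 + ((3 - 5) + (-3/2 + 1))*(-11) = -10 + (-2 - 1/2)*(-11) = -10 - 5/2*(-11) = -10 + 55/2 = 35/2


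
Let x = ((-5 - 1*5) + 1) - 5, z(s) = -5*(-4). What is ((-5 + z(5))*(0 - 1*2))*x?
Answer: 420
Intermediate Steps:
z(s) = 20
x = -14 (x = ((-5 - 5) + 1) - 5 = (-10 + 1) - 5 = -9 - 5 = -14)
((-5 + z(5))*(0 - 1*2))*x = ((-5 + 20)*(0 - 1*2))*(-14) = (15*(0 - 2))*(-14) = (15*(-2))*(-14) = -30*(-14) = 420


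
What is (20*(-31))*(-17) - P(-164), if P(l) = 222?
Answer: 10318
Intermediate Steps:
(20*(-31))*(-17) - P(-164) = (20*(-31))*(-17) - 1*222 = -620*(-17) - 222 = 10540 - 222 = 10318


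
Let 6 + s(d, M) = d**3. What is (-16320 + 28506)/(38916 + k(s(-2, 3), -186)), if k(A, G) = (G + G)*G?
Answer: 677/6006 ≈ 0.11272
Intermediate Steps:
s(d, M) = -6 + d**3
k(A, G) = 2*G**2 (k(A, G) = (2*G)*G = 2*G**2)
(-16320 + 28506)/(38916 + k(s(-2, 3), -186)) = (-16320 + 28506)/(38916 + 2*(-186)**2) = 12186/(38916 + 2*34596) = 12186/(38916 + 69192) = 12186/108108 = 12186*(1/108108) = 677/6006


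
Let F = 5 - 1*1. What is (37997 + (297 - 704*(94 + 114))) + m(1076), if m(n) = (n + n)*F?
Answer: -99530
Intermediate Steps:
F = 4 (F = 5 - 1 = 4)
m(n) = 8*n (m(n) = (n + n)*4 = (2*n)*4 = 8*n)
(37997 + (297 - 704*(94 + 114))) + m(1076) = (37997 + (297 - 704*(94 + 114))) + 8*1076 = (37997 + (297 - 704*208)) + 8608 = (37997 + (297 - 146432)) + 8608 = (37997 - 146135) + 8608 = -108138 + 8608 = -99530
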